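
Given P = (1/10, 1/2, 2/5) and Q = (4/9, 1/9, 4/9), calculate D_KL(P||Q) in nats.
0.5607 nats

KL divergence: D_KL(P||Q) = Σ p(x) log(p(x)/q(x))

Computing term by term:
  x=0: 1/10 × log_e[(1/10)/(4/9)] = 1/10 × -1.4917 = -0.1492
  x=1: 1/2 × log_e[(1/2)/(1/9)] = 1/2 × 1.5041 = 0.7520
  x=2: 2/5 × log_e[(2/5)/(4/9)] = 2/5 × -0.1054 = -0.0421

D_KL(P||Q) = 0.5607 nats

Note: KL divergence is always non-negative and equals 0 iff P = Q.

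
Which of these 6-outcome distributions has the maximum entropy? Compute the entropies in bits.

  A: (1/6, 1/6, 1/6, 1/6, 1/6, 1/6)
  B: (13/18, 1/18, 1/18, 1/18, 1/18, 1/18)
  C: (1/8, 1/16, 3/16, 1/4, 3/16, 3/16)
A

For a discrete distribution over n outcomes, entropy is maximized by the uniform distribution.

Computing entropies:
H(A) = 2.5850 bits
H(B) = 1.4974 bits
H(C) = 2.4835 bits

The uniform distribution (where all probabilities equal 1/6) achieves the maximum entropy of log_2(6) = 2.5850 bits.

Distribution A has the highest entropy.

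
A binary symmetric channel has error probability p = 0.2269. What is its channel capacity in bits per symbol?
0.2274 bits

For a binary symmetric channel (BSC) with error probability p:
Capacity C = 1 - H(p) bits per symbol

where H(p) = -p log₂(p) - (1-p) log₂(1-p) is the binary entropy function.

H(0.2269) = 0.7726 bits
C = 1 - 0.7726 = 0.2274 bits per symbol

This means we can reliably transmit up to 0.2274 bits of information per channel use.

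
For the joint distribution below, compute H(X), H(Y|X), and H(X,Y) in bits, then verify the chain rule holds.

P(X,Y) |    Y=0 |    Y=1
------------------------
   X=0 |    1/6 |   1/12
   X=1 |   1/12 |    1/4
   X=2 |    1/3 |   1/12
H(X,Y) = 2.3554, H(X) = 1.5546, H(Y|X) = 0.8008 (all in bits)

Chain rule: H(X,Y) = H(X) + H(Y|X)

Left side — joint entropy directly:
H(X,Y) = -Σ p(x,y) log p(x,y) = 2.3554 bits

Right side — compute H(Y|X) from the conditional distributions:
P(X) = (1/4, 1/3, 5/12), so H(X) = 1.5546 bits
H(Y|X) = Σ_x P(X=x) · H(Y|X=x):
  P(Y|X=0) = (2/3, 1/3), H(Y|X=0) = 0.9183, weight P(X=0) = 1/4
  P(Y|X=1) = (1/4, 3/4), H(Y|X=1) = 0.8113, weight P(X=1) = 1/3
  P(Y|X=2) = (4/5, 1/5), H(Y|X=2) = 0.7219, weight P(X=2) = 5/12
H(Y|X) = 0.8008 bits

H(X) + H(Y|X) = 1.5546 + 0.8008 = 2.3554 bits

Both sides equal 2.3554 bits. ✓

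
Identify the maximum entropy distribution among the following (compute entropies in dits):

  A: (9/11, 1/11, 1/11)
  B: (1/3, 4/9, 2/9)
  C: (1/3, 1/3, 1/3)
C

For a discrete distribution over n outcomes, entropy is maximized by the uniform distribution.

Computing entropies:
H(A) = 0.2606 dits
H(B) = 0.4607 dits
H(C) = 0.4771 dits

The uniform distribution (where all probabilities equal 1/3) achieves the maximum entropy of log_10(3) = 0.4771 dits.

Distribution C has the highest entropy.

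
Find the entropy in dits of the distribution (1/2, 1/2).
0.3010 dits

Shannon entropy is H(X) = -Σ p(x) log p(x).

For P = (1/2, 1/2):
H = -1/2 × log_10(1/2) -1/2 × log_10(1/2)
H = 0.3010 dits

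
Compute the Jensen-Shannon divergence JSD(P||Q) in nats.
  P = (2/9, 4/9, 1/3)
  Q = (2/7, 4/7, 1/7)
0.0256 nats

Jensen-Shannon divergence is:
JSD(P||Q) = 0.5 × D_KL(P||M) + 0.5 × D_KL(Q||M)
where M = 0.5 × (P + Q) is the mixture distribution.

M = 0.5 × (2/9, 4/9, 1/3) + 0.5 × (2/7, 4/7, 1/7) = (0.253968, 0.507937, 5/21)

D_KL(P||M) = 0.0231 nats
D_KL(Q||M) = 0.0280 nats

JSD(P||Q) = 0.5 × 0.0231 + 0.5 × 0.0280 = 0.0256 nats

Unlike KL divergence, JSD is symmetric and bounded: 0 ≤ JSD ≤ log(2).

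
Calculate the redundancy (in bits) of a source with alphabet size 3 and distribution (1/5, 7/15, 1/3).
0.0791 bits

Redundancy measures how far a source is from maximum entropy:
R = H_max - H(X)

Maximum entropy for 3 symbols: H_max = log_2(3) = 1.5850 bits
Actual entropy: H(X) = 1.5058 bits
Redundancy: R = 1.5850 - 1.5058 = 0.0791 bits

This redundancy represents potential for compression: the source could be compressed by 0.0791 bits per symbol.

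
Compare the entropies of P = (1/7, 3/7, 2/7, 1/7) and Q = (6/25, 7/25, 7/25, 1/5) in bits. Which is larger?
Q

Computing entropies in bits:
H(P) = 1.8424
H(Q) = 1.9870

Distribution Q has higher entropy.

Intuition: The distribution closer to uniform (more spread out) has higher entropy.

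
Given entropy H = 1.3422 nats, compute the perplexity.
3.8275

Perplexity is e^H (or exp(H) for natural log).

H = 1.3422 nats
Perplexity = e^1.3422 = 3.8275

Interpretation: The model's uncertainty is equivalent to choosing uniformly among 3.8 options.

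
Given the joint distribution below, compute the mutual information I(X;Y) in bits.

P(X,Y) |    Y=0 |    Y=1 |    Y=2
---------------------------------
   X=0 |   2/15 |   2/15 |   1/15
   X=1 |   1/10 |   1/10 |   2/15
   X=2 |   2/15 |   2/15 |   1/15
0.0317 bits

Mutual information: I(X;Y) = H(X) + H(Y) - H(X,Y)

Marginals:
P(X) = (1/3, 1/3, 1/3), H(X) = 1.5850 bits
P(Y) = (11/30, 11/30, 4/15), H(Y) = 1.5700 bits

Joint entropy: H(X,Y) = 3.1232 bits

I(X;Y) = 1.5850 + 1.5700 - 3.1232 = 0.0317 bits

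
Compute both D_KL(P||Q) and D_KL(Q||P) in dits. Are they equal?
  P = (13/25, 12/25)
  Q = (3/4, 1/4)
D_KL(P||Q) = 0.0533, D_KL(Q||P) = 0.0485

KL divergence is not symmetric: D_KL(P||Q) ≠ D_KL(Q||P) in general.

D_KL(P||Q) = 0.0533 dits
D_KL(Q||P) = 0.0485 dits

No, they are not equal!

This asymmetry is why KL divergence is not a true distance metric.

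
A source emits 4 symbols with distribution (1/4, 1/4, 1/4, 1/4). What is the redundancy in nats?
0.0000 nats

Redundancy measures how far a source is from maximum entropy:
R = H_max - H(X)

Maximum entropy for 4 symbols: H_max = log_e(4) = 1.3863 nats
Actual entropy: H(X) = 1.3863 nats
Redundancy: R = 1.3863 - 1.3863 = 0.0000 nats

This redundancy represents potential for compression: the source could be compressed by 0.0000 nats per symbol.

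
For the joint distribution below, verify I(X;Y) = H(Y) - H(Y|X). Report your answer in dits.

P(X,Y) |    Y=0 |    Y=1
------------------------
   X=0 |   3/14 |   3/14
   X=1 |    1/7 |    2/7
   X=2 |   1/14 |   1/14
I(X;Y) = 0.0061 dits

Mutual information has multiple equivalent forms:
- I(X;Y) = H(X) - H(X|Y)
- I(X;Y) = H(Y) - H(Y|X)
- I(X;Y) = H(X) + H(Y) - H(X,Y)

Computing all quantities:
H(X) = 0.4361, H(Y) = 0.2966, H(X,Y) = 0.7266
H(X|Y) = 0.4300, H(Y|X) = 0.2905

Verification:
H(X) - H(X|Y) = 0.4361 - 0.4300 = 0.0061
H(Y) - H(Y|X) = 0.2966 - 0.2905 = 0.0061
H(X) + H(Y) - H(X,Y) = 0.4361 + 0.2966 - 0.7266 = 0.0061

All forms give I(X;Y) = 0.0061 dits. ✓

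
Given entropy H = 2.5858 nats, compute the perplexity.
13.2739

Perplexity is e^H (or exp(H) for natural log).

H = 2.5858 nats
Perplexity = e^2.5858 = 13.2739

Interpretation: The model's uncertainty is equivalent to choosing uniformly among 13.3 options.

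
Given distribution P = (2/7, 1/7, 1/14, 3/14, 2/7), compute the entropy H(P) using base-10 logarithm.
0.6568 dits

Shannon entropy is H(X) = -Σ p(x) log p(x).

For P = (2/7, 1/7, 1/14, 3/14, 2/7):
H = -2/7 × log_10(2/7) -1/7 × log_10(1/7) -1/14 × log_10(1/14) -3/14 × log_10(3/14) -2/7 × log_10(2/7)
H = 0.6568 dits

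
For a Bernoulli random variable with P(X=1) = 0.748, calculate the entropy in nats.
0.5645 nats

The binary entropy function is:
H(p) = -p log(p) - (1-p) log(1-p)

H(0.748) = -0.748 × log_e(0.748) - 0.252 × log_e(0.252)
H(0.748) = 0.5645 nats

Note: Binary entropy is maximized at p=0.5 (H=1 bit) and minimized at p=0 or p=1 (H=0).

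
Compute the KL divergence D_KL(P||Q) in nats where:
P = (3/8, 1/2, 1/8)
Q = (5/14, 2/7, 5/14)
0.1669 nats

KL divergence: D_KL(P||Q) = Σ p(x) log(p(x)/q(x))

Computing term by term:
  x=0: 3/8 × log_e[(3/8)/(5/14)] = 3/8 × 0.0488 = 0.0183
  x=1: 1/2 × log_e[(1/2)/(2/7)] = 1/2 × 0.5596 = 0.2798
  x=2: 1/8 × log_e[(1/8)/(5/14)] = 1/8 × -1.0498 = -0.1312

D_KL(P||Q) = 0.1669 nats

Note: KL divergence is always non-negative and equals 0 iff P = Q.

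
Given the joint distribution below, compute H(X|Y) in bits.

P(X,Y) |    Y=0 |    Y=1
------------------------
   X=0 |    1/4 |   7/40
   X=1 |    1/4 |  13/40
0.9670 bits

Using the chain rule: H(X|Y) = H(X,Y) - H(Y)

First, compute H(X,Y) = 1.9670 bits

Marginal P(Y) = (1/2, 1/2)
H(Y) = 1.0000 bits

H(X|Y) = H(X,Y) - H(Y) = 1.9670 - 1.0000 = 0.9670 bits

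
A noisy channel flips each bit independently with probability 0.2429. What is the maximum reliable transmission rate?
0.2002 bits

For a binary symmetric channel (BSC) with error probability p:
Capacity C = 1 - H(p) bits per symbol

where H(p) = -p log₂(p) - (1-p) log₂(1-p) is the binary entropy function.

H(0.2429) = 0.7998 bits
C = 1 - 0.7998 = 0.2002 bits per symbol

This means we can reliably transmit up to 0.2002 bits of information per channel use.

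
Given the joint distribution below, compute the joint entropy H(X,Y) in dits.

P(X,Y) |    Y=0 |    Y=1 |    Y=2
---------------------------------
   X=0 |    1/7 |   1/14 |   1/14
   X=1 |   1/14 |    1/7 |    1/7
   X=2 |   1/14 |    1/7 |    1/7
0.9311 dits

Joint entropy is H(X,Y) = -Σ_{x,y} p(x,y) log p(x,y).

Summing over all non-zero entries:
H(X,Y) = -[1/7·log_10(1/7) + 1/14·log_10(1/14) + 1/14·log_10(1/14) + 1/14·log_10(1/14) + 1/7·log_10(1/7) + 1/7·log_10(1/7) + 1/14·log_10(1/14) + 1/7·log_10(1/7) + 1/7·log_10(1/7)]
H(X,Y) = 0.9311 dits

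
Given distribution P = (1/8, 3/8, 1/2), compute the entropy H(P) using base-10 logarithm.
0.4231 dits

Shannon entropy is H(X) = -Σ p(x) log p(x).

For P = (1/8, 3/8, 1/2):
H = -1/8 × log_10(1/8) -3/8 × log_10(3/8) -1/2 × log_10(1/2)
H = 0.4231 dits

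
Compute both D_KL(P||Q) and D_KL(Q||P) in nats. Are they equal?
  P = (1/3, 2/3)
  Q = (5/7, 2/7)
D_KL(P||Q) = 0.3108, D_KL(Q||P) = 0.3023

KL divergence is not symmetric: D_KL(P||Q) ≠ D_KL(Q||P) in general.

D_KL(P||Q) = 0.3108 nats
D_KL(Q||P) = 0.3023 nats

No, they are not equal!

This asymmetry is why KL divergence is not a true distance metric.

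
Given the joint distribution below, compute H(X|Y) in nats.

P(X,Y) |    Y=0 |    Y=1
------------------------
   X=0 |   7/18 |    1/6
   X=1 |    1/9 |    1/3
0.5831 nats

Using the chain rule: H(X|Y) = H(X,Y) - H(Y)

First, compute H(X,Y) = 1.2763 nats

Marginal P(Y) = (1/2, 1/2)
H(Y) = 0.6931 nats

H(X|Y) = H(X,Y) - H(Y) = 1.2763 - 0.6931 = 0.5831 nats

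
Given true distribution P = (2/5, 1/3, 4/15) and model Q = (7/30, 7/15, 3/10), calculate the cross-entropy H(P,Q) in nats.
1.1572 nats

Cross-entropy: H(P,Q) = -Σ p(x) log q(x)

Alternatively: H(P,Q) = H(P) + D_KL(P||Q)
H(P) = 1.0852 nats
D_KL(P||Q) = 0.0720 nats

H(P,Q) = 1.0852 + 0.0720 = 1.1572 nats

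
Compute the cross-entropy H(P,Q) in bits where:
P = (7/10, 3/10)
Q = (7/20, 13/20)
1.2466 bits

Cross-entropy: H(P,Q) = -Σ p(x) log q(x)

Alternatively: H(P,Q) = H(P) + D_KL(P||Q)
H(P) = 0.8813 bits
D_KL(P||Q) = 0.3654 bits

H(P,Q) = 0.8813 + 0.3654 = 1.2466 bits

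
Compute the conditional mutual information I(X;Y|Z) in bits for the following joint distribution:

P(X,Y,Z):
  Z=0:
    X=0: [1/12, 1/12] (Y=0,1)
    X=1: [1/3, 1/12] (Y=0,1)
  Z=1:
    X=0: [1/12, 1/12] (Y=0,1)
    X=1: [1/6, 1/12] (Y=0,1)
0.0443 bits

Conditional mutual information: I(X;Y|Z) = H(X|Z) + H(Y|Z) - H(X,Y|Z)

H(Z) = 0.9799
H(X,Z) = 1.8879 → H(X|Z) = 0.9080
H(Y,Z) = 1.8879 → H(Y|Z) = 0.9080
H(X,Y,Z) = 2.7516 → H(X,Y|Z) = 1.7718

I(X;Y|Z) = 0.9080 + 0.9080 - 1.7718 = 0.0443 bits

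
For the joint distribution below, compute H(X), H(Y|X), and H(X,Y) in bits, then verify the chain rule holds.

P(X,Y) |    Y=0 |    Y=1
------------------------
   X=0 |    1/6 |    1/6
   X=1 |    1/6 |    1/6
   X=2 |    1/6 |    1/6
H(X,Y) = 2.5850, H(X) = 1.5850, H(Y|X) = 1.0000 (all in bits)

Chain rule: H(X,Y) = H(X) + H(Y|X)

Left side — joint entropy directly:
H(X,Y) = -Σ p(x,y) log p(x,y) = 2.5850 bits

Right side — compute H(Y|X) from the conditional distributions:
P(X) = (1/3, 1/3, 1/3), so H(X) = 1.5850 bits
H(Y|X) = Σ_x P(X=x) · H(Y|X=x):
  P(Y|X=0) = (1/2, 1/2), H(Y|X=0) = 1.0000, weight P(X=0) = 1/3
  P(Y|X=1) = (1/2, 1/2), H(Y|X=1) = 1.0000, weight P(X=1) = 1/3
  P(Y|X=2) = (1/2, 1/2), H(Y|X=2) = 1.0000, weight P(X=2) = 1/3
H(Y|X) = 1.0000 bits

H(X) + H(Y|X) = 1.5850 + 1.0000 = 2.5850 bits

Both sides equal 2.5850 bits. ✓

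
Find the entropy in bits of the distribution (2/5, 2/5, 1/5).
1.5219 bits

Shannon entropy is H(X) = -Σ p(x) log p(x).

For P = (2/5, 2/5, 1/5):
H = -2/5 × log_2(2/5) -2/5 × log_2(2/5) -1/5 × log_2(1/5)
H = 1.5219 bits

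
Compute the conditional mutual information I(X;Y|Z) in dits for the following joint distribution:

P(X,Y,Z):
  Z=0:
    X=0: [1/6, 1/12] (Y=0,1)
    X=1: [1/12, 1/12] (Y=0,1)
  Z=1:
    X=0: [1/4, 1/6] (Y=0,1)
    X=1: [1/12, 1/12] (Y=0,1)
0.0036 dits

Conditional mutual information: I(X;Y|Z) = H(X|Z) + H(Y|Z) - H(X,Y|Z)

H(Z) = 0.2950
H(X,Z) = 0.5683 → H(X|Z) = 0.2734
H(Y,Z) = 0.5898 → H(Y|Z) = 0.2948
H(X,Y,Z) = 0.8596 → H(X,Y|Z) = 0.5646

I(X;Y|Z) = 0.2734 + 0.2948 - 0.5646 = 0.0036 dits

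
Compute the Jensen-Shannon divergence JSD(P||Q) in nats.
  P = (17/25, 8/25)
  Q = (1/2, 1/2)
0.0169 nats

Jensen-Shannon divergence is:
JSD(P||Q) = 0.5 × D_KL(P||M) + 0.5 × D_KL(Q||M)
where M = 0.5 × (P + Q) is the mixture distribution.

M = 0.5 × (17/25, 8/25) + 0.5 × (1/2, 1/2) = (0.59, 0.41)

D_KL(P||M) = 0.0172 nats
D_KL(Q||M) = 0.0165 nats

JSD(P||Q) = 0.5 × 0.0172 + 0.5 × 0.0165 = 0.0169 nats

Unlike KL divergence, JSD is symmetric and bounded: 0 ≤ JSD ≤ log(2).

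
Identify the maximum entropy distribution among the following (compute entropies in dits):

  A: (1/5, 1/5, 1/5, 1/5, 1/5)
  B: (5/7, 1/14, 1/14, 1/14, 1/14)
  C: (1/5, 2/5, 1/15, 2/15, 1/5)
A

For a discrete distribution over n outcomes, entropy is maximized by the uniform distribution.

Computing entropies:
H(A) = 0.6990 dits
H(B) = 0.4318 dits
H(C) = 0.6338 dits

The uniform distribution (where all probabilities equal 1/5) achieves the maximum entropy of log_10(5) = 0.6990 dits.

Distribution A has the highest entropy.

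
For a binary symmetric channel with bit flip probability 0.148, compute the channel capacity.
0.3952 bits

For a binary symmetric channel (BSC) with error probability p:
Capacity C = 1 - H(p) bits per symbol

where H(p) = -p log₂(p) - (1-p) log₂(1-p) is the binary entropy function.

H(0.148) = 0.6048 bits
C = 1 - 0.6048 = 0.3952 bits per symbol

This means we can reliably transmit up to 0.3952 bits of information per channel use.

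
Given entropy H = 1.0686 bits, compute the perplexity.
2.0974

Perplexity is 2^H (or exp(H) for natural log).

H = 1.0686 bits
Perplexity = 2^1.0686 = 2.0974

Interpretation: The model's uncertainty is equivalent to choosing uniformly among 2.1 options.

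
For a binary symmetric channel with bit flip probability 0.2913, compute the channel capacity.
0.1296 bits

For a binary symmetric channel (BSC) with error probability p:
Capacity C = 1 - H(p) bits per symbol

where H(p) = -p log₂(p) - (1-p) log₂(1-p) is the binary entropy function.

H(0.2913) = 0.8704 bits
C = 1 - 0.8704 = 0.1296 bits per symbol

This means we can reliably transmit up to 0.1296 bits of information per channel use.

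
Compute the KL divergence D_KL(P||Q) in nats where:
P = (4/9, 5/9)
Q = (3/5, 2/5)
0.0491 nats

KL divergence: D_KL(P||Q) = Σ p(x) log(p(x)/q(x))

Computing term by term:
  x=0: 4/9 × log_e[(4/9)/(3/5)] = 4/9 × -0.3001 = -0.1334
  x=1: 5/9 × log_e[(5/9)/(2/5)] = 5/9 × 0.3285 = 0.1825

D_KL(P||Q) = 0.0491 nats

Note: KL divergence is always non-negative and equals 0 iff P = Q.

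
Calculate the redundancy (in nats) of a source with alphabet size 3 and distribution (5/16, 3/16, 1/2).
0.0747 nats

Redundancy measures how far a source is from maximum entropy:
R = H_max - H(X)

Maximum entropy for 3 symbols: H_max = log_e(3) = 1.0986 nats
Actual entropy: H(X) = 1.0239 nats
Redundancy: R = 1.0986 - 1.0239 = 0.0747 nats

This redundancy represents potential for compression: the source could be compressed by 0.0747 nats per symbol.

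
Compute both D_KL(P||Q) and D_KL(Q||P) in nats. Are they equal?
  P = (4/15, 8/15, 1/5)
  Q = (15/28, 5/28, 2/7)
D_KL(P||Q) = 0.3262, D_KL(Q||P) = 0.2802

KL divergence is not symmetric: D_KL(P||Q) ≠ D_KL(Q||P) in general.

D_KL(P||Q) = 0.3262 nats
D_KL(Q||P) = 0.2802 nats

No, they are not equal!

This asymmetry is why KL divergence is not a true distance metric.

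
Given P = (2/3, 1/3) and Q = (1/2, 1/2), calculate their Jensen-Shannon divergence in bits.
0.0207 bits

Jensen-Shannon divergence is:
JSD(P||Q) = 0.5 × D_KL(P||M) + 0.5 × D_KL(Q||M)
where M = 0.5 × (P + Q) is the mixture distribution.

M = 0.5 × (2/3, 1/3) + 0.5 × (1/2, 1/2) = (7/12, 5/12)

D_KL(P||M) = 0.0211 bits
D_KL(Q||M) = 0.0203 bits

JSD(P||Q) = 0.5 × 0.0211 + 0.5 × 0.0203 = 0.0207 bits

Unlike KL divergence, JSD is symmetric and bounded: 0 ≤ JSD ≤ log(2).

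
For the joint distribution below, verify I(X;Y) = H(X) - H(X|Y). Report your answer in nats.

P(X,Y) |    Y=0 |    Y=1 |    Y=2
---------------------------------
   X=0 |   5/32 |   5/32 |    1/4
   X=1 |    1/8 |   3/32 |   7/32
I(X;Y) = 0.0028 nats

Mutual information has multiple equivalent forms:
- I(X;Y) = H(X) - H(X|Y)
- I(X;Y) = H(Y) - H(Y|X)
- I(X;Y) = H(X) + H(Y) - H(X,Y)

Computing all quantities:
H(X) = 0.6853, H(Y) = 1.0585, H(X,Y) = 1.7410
H(X|Y) = 0.6825, H(Y|X) = 1.0557

Verification:
H(X) - H(X|Y) = 0.6853 - 0.6825 = 0.0028
H(Y) - H(Y|X) = 1.0585 - 1.0557 = 0.0028
H(X) + H(Y) - H(X,Y) = 0.6853 + 1.0585 - 1.7410 = 0.0028

All forms give I(X;Y) = 0.0028 nats. ✓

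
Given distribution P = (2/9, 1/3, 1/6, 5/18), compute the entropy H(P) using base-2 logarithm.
1.9547 bits

Shannon entropy is H(X) = -Σ p(x) log p(x).

For P = (2/9, 1/3, 1/6, 5/18):
H = -2/9 × log_2(2/9) -1/3 × log_2(1/3) -1/6 × log_2(1/6) -5/18 × log_2(5/18)
H = 1.9547 bits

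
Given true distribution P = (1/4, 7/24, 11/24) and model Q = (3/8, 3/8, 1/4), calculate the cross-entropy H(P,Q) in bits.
1.6831 bits

Cross-entropy: H(P,Q) = -Σ p(x) log q(x)

Alternatively: H(P,Q) = H(P) + D_KL(P||Q)
H(P) = 1.5343 bits
D_KL(P||Q) = 0.1488 bits

H(P,Q) = 1.5343 + 0.1488 = 1.6831 bits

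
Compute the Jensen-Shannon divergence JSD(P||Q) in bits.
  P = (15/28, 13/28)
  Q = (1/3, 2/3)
0.0303 bits

Jensen-Shannon divergence is:
JSD(P||Q) = 0.5 × D_KL(P||M) + 0.5 × D_KL(Q||M)
where M = 0.5 × (P + Q) is the mixture distribution.

M = 0.5 × (15/28, 13/28) + 0.5 × (1/3, 2/3) = (0.434524, 0.565476)

D_KL(P||M) = 0.0297 bits
D_KL(Q||M) = 0.0308 bits

JSD(P||Q) = 0.5 × 0.0297 + 0.5 × 0.0308 = 0.0303 bits

Unlike KL divergence, JSD is symmetric and bounded: 0 ≤ JSD ≤ log(2).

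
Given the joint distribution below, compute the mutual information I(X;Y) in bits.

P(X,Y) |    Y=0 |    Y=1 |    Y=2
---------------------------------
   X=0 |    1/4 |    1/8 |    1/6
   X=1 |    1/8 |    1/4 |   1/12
0.0767 bits

Mutual information: I(X;Y) = H(X) + H(Y) - H(X,Y)

Marginals:
P(X) = (13/24, 11/24), H(X) = 0.9950 bits
P(Y) = (3/8, 3/8, 1/4), H(Y) = 1.5613 bits

Joint entropy: H(X,Y) = 2.4796 bits

I(X;Y) = 0.9950 + 1.5613 - 2.4796 = 0.0767 bits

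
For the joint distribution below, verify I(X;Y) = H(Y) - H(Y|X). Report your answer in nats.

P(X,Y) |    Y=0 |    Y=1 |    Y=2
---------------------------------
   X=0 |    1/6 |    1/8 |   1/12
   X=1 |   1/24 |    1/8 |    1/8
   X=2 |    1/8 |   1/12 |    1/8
I(X;Y) = 0.0472 nats

Mutual information has multiple equivalent forms:
- I(X;Y) = H(X) - H(X|Y)
- I(X;Y) = H(Y) - H(Y|X)
- I(X;Y) = H(X) + H(Y) - H(X,Y)

Computing all quantities:
H(X) = 1.0934, H(Y) = 1.0986, H(X,Y) = 2.1448
H(X|Y) = 1.0462, H(Y|X) = 1.0515

Verification:
H(X) - H(X|Y) = 1.0934 - 1.0462 = 0.0472
H(Y) - H(Y|X) = 1.0986 - 1.0515 = 0.0472
H(X) + H(Y) - H(X,Y) = 1.0934 + 1.0986 - 2.1448 = 0.0472

All forms give I(X;Y) = 0.0472 nats. ✓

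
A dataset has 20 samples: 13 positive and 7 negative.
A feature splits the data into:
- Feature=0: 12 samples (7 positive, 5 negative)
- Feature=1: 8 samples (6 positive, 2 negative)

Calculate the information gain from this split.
0.0216 bits

Information Gain = H(Y) - H(Y|Feature)

Before split:
P(positive) = 13/20 = 0.6500
H(Y) = 0.9341 bits

After split:
Feature=0: H = 0.9799 bits (weight = 12/20)
Feature=1: H = 0.8113 bits (weight = 8/20)
H(Y|Feature) = (12/20)×0.9799 + (8/20)×0.8113 = 0.9124 bits

Information Gain = 0.9341 - 0.9124 = 0.0216 bits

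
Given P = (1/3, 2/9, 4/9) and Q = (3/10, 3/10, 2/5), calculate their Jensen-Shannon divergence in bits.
0.0057 bits

Jensen-Shannon divergence is:
JSD(P||Q) = 0.5 × D_KL(P||M) + 0.5 × D_KL(Q||M)
where M = 0.5 × (P + Q) is the mixture distribution.

M = 0.5 × (1/3, 2/9, 4/9) + 0.5 × (3/10, 3/10, 2/5) = (0.316667, 0.261111, 0.422222)

D_KL(P||M) = 0.0059 bits
D_KL(Q||M) = 0.0055 bits

JSD(P||Q) = 0.5 × 0.0059 + 0.5 × 0.0055 = 0.0057 bits

Unlike KL divergence, JSD is symmetric and bounded: 0 ≤ JSD ≤ log(2).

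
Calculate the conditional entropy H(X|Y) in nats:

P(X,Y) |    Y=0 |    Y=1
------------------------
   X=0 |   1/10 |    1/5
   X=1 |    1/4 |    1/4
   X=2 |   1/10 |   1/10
1.0177 nats

Using the chain rule: H(X|Y) = H(X,Y) - H(Y)

First, compute H(X,Y) = 1.7058 nats

Marginal P(Y) = (9/20, 11/20)
H(Y) = 0.6881 nats

H(X|Y) = H(X,Y) - H(Y) = 1.7058 - 0.6881 = 1.0177 nats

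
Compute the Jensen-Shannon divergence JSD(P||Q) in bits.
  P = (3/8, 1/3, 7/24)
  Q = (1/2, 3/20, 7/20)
0.0341 bits

Jensen-Shannon divergence is:
JSD(P||Q) = 0.5 × D_KL(P||M) + 0.5 × D_KL(Q||M)
where M = 0.5 × (P + Q) is the mixture distribution.

M = 0.5 × (3/8, 1/3, 7/24) + 0.5 × (1/2, 3/20, 7/20) = (7/16, 0.241667, 0.320833)

D_KL(P||M) = 0.0311 bits
D_KL(Q||M) = 0.0370 bits

JSD(P||Q) = 0.5 × 0.0311 + 0.5 × 0.0370 = 0.0341 bits

Unlike KL divergence, JSD is symmetric and bounded: 0 ≤ JSD ≤ log(2).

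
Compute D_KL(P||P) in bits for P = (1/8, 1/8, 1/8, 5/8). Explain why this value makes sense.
0.0000 bits

KL divergence satisfies the Gibbs inequality: D_KL(P||Q) ≥ 0 for all distributions P, Q.

D_KL(P||Q) = Σ p(x) log(p(x)/q(x))
Each term is p(x) × log_2(p(x)/p(x)) = p(x) × log_2(1) = 0, so the sum is 0.
D_KL(P||Q) = 0.0000 bits

When P = Q, the KL divergence is exactly 0, as there is no 'divergence' between identical distributions.

This non-negativity is a fundamental property: relative entropy cannot be negative because it measures how different Q is from P.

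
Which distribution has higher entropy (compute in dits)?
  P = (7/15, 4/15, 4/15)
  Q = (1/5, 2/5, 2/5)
P

Computing entropies in dits:
H(P) = 0.4606
H(Q) = 0.4581

Distribution P has higher entropy.

Intuition: The distribution closer to uniform (more spread out) has higher entropy.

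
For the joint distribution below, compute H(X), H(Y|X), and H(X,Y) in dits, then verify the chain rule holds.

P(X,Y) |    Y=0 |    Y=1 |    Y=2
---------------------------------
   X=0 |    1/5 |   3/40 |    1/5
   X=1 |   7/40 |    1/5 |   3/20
H(X,Y) = 0.7598, H(X) = 0.3005, H(Y|X) = 0.4593 (all in dits)

Chain rule: H(X,Y) = H(X) + H(Y|X)

Left side — joint entropy directly:
H(X,Y) = -Σ p(x,y) log p(x,y) = 0.7598 dits

Right side — compute H(Y|X) from the conditional distributions:
P(X) = (19/40, 21/40), so H(X) = 0.3005 dits
H(Y|X) = Σ_x P(X=x) · H(Y|X=x):
  P(Y|X=0) = (8/19, 3/19, 8/19), H(Y|X=0) = 0.4429, weight P(X=0) = 19/40
  P(Y|X=1) = (1/3, 8/21, 2/7), H(Y|X=1) = 0.4742, weight P(X=1) = 21/40
H(Y|X) = 0.4593 dits

H(X) + H(Y|X) = 0.3005 + 0.4593 = 0.7598 dits

Both sides equal 0.7598 dits. ✓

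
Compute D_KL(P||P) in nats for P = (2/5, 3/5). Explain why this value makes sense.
0.0000 nats

KL divergence satisfies the Gibbs inequality: D_KL(P||Q) ≥ 0 for all distributions P, Q.

D_KL(P||Q) = Σ p(x) log(p(x)/q(x))
Each term is p(x) × log_e(p(x)/p(x)) = p(x) × log_e(1) = 0, so the sum is 0.
D_KL(P||Q) = 0.0000 nats

When P = Q, the KL divergence is exactly 0, as there is no 'divergence' between identical distributions.

This non-negativity is a fundamental property: relative entropy cannot be negative because it measures how different Q is from P.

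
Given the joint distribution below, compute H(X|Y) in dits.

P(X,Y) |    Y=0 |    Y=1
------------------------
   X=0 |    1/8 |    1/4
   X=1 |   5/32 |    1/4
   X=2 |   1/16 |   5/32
0.4616 dits

Using the chain rule: H(X|Y) = H(X,Y) - H(Y)

First, compute H(X,Y) = 0.7411 dits

Marginal P(Y) = (11/32, 21/32)
H(Y) = 0.2795 dits

H(X|Y) = H(X,Y) - H(Y) = 0.7411 - 0.2795 = 0.4616 dits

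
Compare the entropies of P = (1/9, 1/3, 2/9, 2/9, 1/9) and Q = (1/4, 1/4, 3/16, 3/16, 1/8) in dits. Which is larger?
Q

Computing entropies in dits:
H(P) = 0.6614
H(Q) = 0.6865

Distribution Q has higher entropy.

Intuition: The distribution closer to uniform (more spread out) has higher entropy.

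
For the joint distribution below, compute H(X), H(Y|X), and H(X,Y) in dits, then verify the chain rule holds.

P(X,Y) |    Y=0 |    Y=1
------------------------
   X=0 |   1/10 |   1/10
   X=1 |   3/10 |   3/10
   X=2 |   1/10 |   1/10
H(X,Y) = 0.7137, H(X) = 0.4127, H(Y|X) = 0.3010 (all in dits)

Chain rule: H(X,Y) = H(X) + H(Y|X)

Left side — joint entropy directly:
H(X,Y) = -Σ p(x,y) log p(x,y) = 0.7137 dits

Right side — compute H(Y|X) from the conditional distributions:
P(X) = (1/5, 3/5, 1/5), so H(X) = 0.4127 dits
H(Y|X) = Σ_x P(X=x) · H(Y|X=x):
  P(Y|X=0) = (1/2, 1/2), H(Y|X=0) = 0.3010, weight P(X=0) = 1/5
  P(Y|X=1) = (1/2, 1/2), H(Y|X=1) = 0.3010, weight P(X=1) = 3/5
  P(Y|X=2) = (1/2, 1/2), H(Y|X=2) = 0.3010, weight P(X=2) = 1/5
H(Y|X) = 0.3010 dits

H(X) + H(Y|X) = 0.4127 + 0.3010 = 0.7137 dits

Both sides equal 0.7137 dits. ✓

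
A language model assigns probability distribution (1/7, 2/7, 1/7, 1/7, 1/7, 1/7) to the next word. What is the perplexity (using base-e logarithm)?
5.7423

Perplexity is e^H (or exp(H) for natural log).

First, H = -Σ p log p = 1.7479 nats
Perplexity = e^1.7479 = 5.7423

Interpretation: The model's uncertainty is equivalent to choosing uniformly among 5.7 options.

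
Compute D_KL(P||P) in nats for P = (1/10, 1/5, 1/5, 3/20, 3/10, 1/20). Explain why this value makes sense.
0.0000 nats

KL divergence satisfies the Gibbs inequality: D_KL(P||Q) ≥ 0 for all distributions P, Q.

D_KL(P||Q) = Σ p(x) log(p(x)/q(x))
Each term is p(x) × log_e(p(x)/p(x)) = p(x) × log_e(1) = 0, so the sum is 0.
D_KL(P||Q) = 0.0000 nats

When P = Q, the KL divergence is exactly 0, as there is no 'divergence' between identical distributions.

This non-negativity is a fundamental property: relative entropy cannot be negative because it measures how different Q is from P.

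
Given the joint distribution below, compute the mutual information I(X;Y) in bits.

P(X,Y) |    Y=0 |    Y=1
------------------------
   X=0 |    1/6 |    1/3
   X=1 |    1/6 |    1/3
0.0000 bits

Mutual information: I(X;Y) = H(X) + H(Y) - H(X,Y)

Marginals:
P(X) = (1/2, 1/2), H(X) = 1.0000 bits
P(Y) = (1/3, 2/3), H(Y) = 0.9183 bits

Joint entropy: H(X,Y) = 1.9183 bits

I(X;Y) = 1.0000 + 0.9183 - 1.9183 = 0.0000 bits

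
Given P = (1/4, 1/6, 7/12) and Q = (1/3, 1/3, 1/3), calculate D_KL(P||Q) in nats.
0.1390 nats

KL divergence: D_KL(P||Q) = Σ p(x) log(p(x)/q(x))

Computing term by term:
  x=0: 1/4 × log_e[(1/4)/(1/3)] = 1/4 × -0.2877 = -0.0719
  x=1: 1/6 × log_e[(1/6)/(1/3)] = 1/6 × -0.6931 = -0.1155
  x=2: 7/12 × log_e[(7/12)/(1/3)] = 7/12 × 0.5596 = 0.3264

D_KL(P||Q) = 0.1390 nats

Note: KL divergence is always non-negative and equals 0 iff P = Q.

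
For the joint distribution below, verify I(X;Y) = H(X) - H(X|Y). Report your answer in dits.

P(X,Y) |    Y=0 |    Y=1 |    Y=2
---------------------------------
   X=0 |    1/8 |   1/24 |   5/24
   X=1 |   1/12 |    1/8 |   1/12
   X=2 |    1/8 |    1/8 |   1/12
I(X;Y) = 0.0289 dits

Mutual information has multiple equivalent forms:
- I(X;Y) = H(X) - H(X|Y)
- I(X;Y) = H(Y) - H(Y|X)
- I(X;Y) = H(X) + H(Y) - H(X,Y)

Computing all quantities:
H(X) = 0.4749, H(Y) = 0.4749, H(X,Y) = 0.9208
H(X|Y) = 0.4459, H(Y|X) = 0.4459

Verification:
H(X) - H(X|Y) = 0.4749 - 0.4459 = 0.0289
H(Y) - H(Y|X) = 0.4749 - 0.4459 = 0.0289
H(X) + H(Y) - H(X,Y) = 0.4749 + 0.4749 - 0.9208 = 0.0289

All forms give I(X;Y) = 0.0289 dits. ✓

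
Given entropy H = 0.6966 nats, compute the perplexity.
2.0069

Perplexity is e^H (or exp(H) for natural log).

H = 0.6966 nats
Perplexity = e^0.6966 = 2.0069

Interpretation: The model's uncertainty is equivalent to choosing uniformly among 2.0 options.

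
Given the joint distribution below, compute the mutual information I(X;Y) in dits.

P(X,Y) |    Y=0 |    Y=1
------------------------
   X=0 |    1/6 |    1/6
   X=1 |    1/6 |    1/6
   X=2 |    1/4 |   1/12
0.0129 dits

Mutual information: I(X;Y) = H(X) + H(Y) - H(X,Y)

Marginals:
P(X) = (1/3, 1/3, 1/3), H(X) = 0.4771 dits
P(Y) = (7/12, 5/12), H(Y) = 0.2950 dits

Joint entropy: H(X,Y) = 0.7592 dits

I(X;Y) = 0.4771 + 0.2950 - 0.7592 = 0.0129 dits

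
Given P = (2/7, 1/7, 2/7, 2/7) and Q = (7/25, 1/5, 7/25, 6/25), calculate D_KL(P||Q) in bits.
0.0192 bits

KL divergence: D_KL(P||Q) = Σ p(x) log(p(x)/q(x))

Computing term by term:
  x=0: 2/7 × log_2[(2/7)/(7/25)] = 2/7 × 0.0291 = 0.0083
  x=1: 1/7 × log_2[(1/7)/(1/5)] = 1/7 × -0.4854 = -0.0693
  x=2: 2/7 × log_2[(2/7)/(7/25)] = 2/7 × 0.0291 = 0.0083
  x=3: 2/7 × log_2[(2/7)/(6/25)] = 2/7 × 0.2515 = 0.0719

D_KL(P||Q) = 0.0192 bits

Note: KL divergence is always non-negative and equals 0 iff P = Q.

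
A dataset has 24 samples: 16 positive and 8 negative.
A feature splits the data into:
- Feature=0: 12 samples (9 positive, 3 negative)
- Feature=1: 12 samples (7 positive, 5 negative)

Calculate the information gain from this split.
0.0227 bits

Information Gain = H(Y) - H(Y|Feature)

Before split:
P(positive) = 16/24 = 0.6667
H(Y) = 0.9183 bits

After split:
Feature=0: H = 0.8113 bits (weight = 12/24)
Feature=1: H = 0.9799 bits (weight = 12/24)
H(Y|Feature) = (12/24)×0.8113 + (12/24)×0.9799 = 0.8956 bits

Information Gain = 0.9183 - 0.8956 = 0.0227 bits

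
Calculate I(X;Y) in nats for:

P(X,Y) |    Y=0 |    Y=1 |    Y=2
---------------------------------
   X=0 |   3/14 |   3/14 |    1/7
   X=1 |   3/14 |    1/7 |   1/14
0.0091 nats

Mutual information: I(X;Y) = H(X) + H(Y) - H(X,Y)

Marginals:
P(X) = (4/7, 3/7), H(X) = 0.6829 nats
P(Y) = (3/7, 5/14, 3/14), H(Y) = 1.0609 nats

Joint entropy: H(X,Y) = 1.7348 nats

I(X;Y) = 0.6829 + 1.0609 - 1.7348 = 0.0091 nats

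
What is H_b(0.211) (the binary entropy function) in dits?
0.2238 dits

The binary entropy function is:
H(p) = -p log(p) - (1-p) log(1-p)

H(0.211) = -0.211 × log_10(0.211) - 0.789 × log_10(0.789)
H(0.211) = 0.2238 dits

Note: Binary entropy is maximized at p=0.5 (H=1 bit) and minimized at p=0 or p=1 (H=0).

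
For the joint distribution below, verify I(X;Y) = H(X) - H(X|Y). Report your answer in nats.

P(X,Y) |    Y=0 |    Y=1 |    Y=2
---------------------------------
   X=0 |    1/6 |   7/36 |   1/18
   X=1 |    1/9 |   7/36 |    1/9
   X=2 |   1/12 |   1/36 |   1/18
I(X;Y) = 0.0435 nats

Mutual information has multiple equivalent forms:
- I(X;Y) = H(X) - H(X|Y)
- I(X;Y) = H(Y) - H(Y|X)
- I(X;Y) = H(X) + H(Y) - H(X,Y)

Computing all quantities:
H(X) = 1.0282, H(Y) = 1.0668, H(X,Y) = 2.0515
H(X|Y) = 0.9847, H(Y|X) = 1.0233

Verification:
H(X) - H(X|Y) = 1.0282 - 0.9847 = 0.0435
H(Y) - H(Y|X) = 1.0668 - 1.0233 = 0.0435
H(X) + H(Y) - H(X,Y) = 1.0282 + 1.0668 - 2.0515 = 0.0435

All forms give I(X;Y) = 0.0435 nats. ✓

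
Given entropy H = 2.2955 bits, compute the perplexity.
4.9092

Perplexity is 2^H (or exp(H) for natural log).

H = 2.2955 bits
Perplexity = 2^2.2955 = 4.9092

Interpretation: The model's uncertainty is equivalent to choosing uniformly among 4.9 options.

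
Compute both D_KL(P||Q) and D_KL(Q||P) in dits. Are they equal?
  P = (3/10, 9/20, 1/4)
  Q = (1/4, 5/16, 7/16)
D_KL(P||Q) = 0.0343, D_KL(Q||P) = 0.0370

KL divergence is not symmetric: D_KL(P||Q) ≠ D_KL(Q||P) in general.

D_KL(P||Q) = 0.0343 dits
D_KL(Q||P) = 0.0370 dits

No, they are not equal!

This asymmetry is why KL divergence is not a true distance metric.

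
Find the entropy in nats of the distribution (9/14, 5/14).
0.6518 nats

Shannon entropy is H(X) = -Σ p(x) log p(x).

For P = (9/14, 5/14):
H = -9/14 × log_e(9/14) -5/14 × log_e(5/14)
H = 0.6518 nats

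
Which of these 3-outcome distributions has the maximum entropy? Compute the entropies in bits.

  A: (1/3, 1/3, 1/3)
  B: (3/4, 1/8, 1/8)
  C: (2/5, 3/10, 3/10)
A

For a discrete distribution over n outcomes, entropy is maximized by the uniform distribution.

Computing entropies:
H(A) = 1.5850 bits
H(B) = 1.0613 bits
H(C) = 1.5710 bits

The uniform distribution (where all probabilities equal 1/3) achieves the maximum entropy of log_2(3) = 1.5850 bits.

Distribution A has the highest entropy.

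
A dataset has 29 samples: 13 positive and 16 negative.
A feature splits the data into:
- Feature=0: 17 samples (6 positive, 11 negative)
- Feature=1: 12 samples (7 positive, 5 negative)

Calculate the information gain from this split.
0.0377 bits

Information Gain = H(Y) - H(Y|Feature)

Before split:
P(positive) = 13/29 = 0.4483
H(Y) = 0.9923 bits

After split:
Feature=0: H = 0.9367 bits (weight = 17/29)
Feature=1: H = 0.9799 bits (weight = 12/29)
H(Y|Feature) = (17/29)×0.9367 + (12/29)×0.9799 = 0.9545 bits

Information Gain = 0.9923 - 0.9545 = 0.0377 bits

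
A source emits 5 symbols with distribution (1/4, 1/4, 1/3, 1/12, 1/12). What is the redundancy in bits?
0.1961 bits

Redundancy measures how far a source is from maximum entropy:
R = H_max - H(X)

Maximum entropy for 5 symbols: H_max = log_2(5) = 2.3219 bits
Actual entropy: H(X) = 2.1258 bits
Redundancy: R = 2.3219 - 2.1258 = 0.1961 bits

This redundancy represents potential for compression: the source could be compressed by 0.1961 bits per symbol.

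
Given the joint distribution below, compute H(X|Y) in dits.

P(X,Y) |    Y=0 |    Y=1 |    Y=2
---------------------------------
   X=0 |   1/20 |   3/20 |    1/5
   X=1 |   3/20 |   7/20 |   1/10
0.2644 dits

Using the chain rule: H(X|Y) = H(X,Y) - H(Y)

First, compute H(X,Y) = 0.7116 dits

Marginal P(Y) = (1/5, 1/2, 3/10)
H(Y) = 0.4472 dits

H(X|Y) = H(X,Y) - H(Y) = 0.7116 - 0.4472 = 0.2644 dits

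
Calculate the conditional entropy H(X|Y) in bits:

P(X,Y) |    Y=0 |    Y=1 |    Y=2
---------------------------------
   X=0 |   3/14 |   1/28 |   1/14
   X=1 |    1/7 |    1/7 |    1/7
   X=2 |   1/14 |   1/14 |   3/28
1.4620 bits

Using the chain rule: H(X|Y) = H(X,Y) - H(Y)

First, compute H(X,Y) = 3.0122 bits

Marginal P(Y) = (3/7, 1/4, 9/28)
H(Y) = 1.5502 bits

H(X|Y) = H(X,Y) - H(Y) = 3.0122 - 1.5502 = 1.4620 bits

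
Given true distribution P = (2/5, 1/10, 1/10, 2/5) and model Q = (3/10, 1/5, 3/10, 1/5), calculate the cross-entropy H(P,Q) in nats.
1.4067 nats

Cross-entropy: H(P,Q) = -Σ p(x) log q(x)

Alternatively: H(P,Q) = H(P) + D_KL(P||Q)
H(P) = 1.1935 nats
D_KL(P||Q) = 0.2132 nats

H(P,Q) = 1.1935 + 0.2132 = 1.4067 nats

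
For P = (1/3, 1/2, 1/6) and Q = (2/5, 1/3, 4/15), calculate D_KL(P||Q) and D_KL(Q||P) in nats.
D_KL(P||Q) = 0.0636, D_KL(Q||P) = 0.0631

KL divergence is not symmetric: D_KL(P||Q) ≠ D_KL(Q||P) in general.

D_KL(P||Q) = 0.0636 nats
D_KL(Q||P) = 0.0631 nats

No, they are not equal!

This asymmetry is why KL divergence is not a true distance metric.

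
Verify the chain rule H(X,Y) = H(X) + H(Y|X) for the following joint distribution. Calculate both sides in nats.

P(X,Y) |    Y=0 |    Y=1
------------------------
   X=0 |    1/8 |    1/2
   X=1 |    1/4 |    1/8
H(X,Y) = 1.2130, H(X) = 0.6616, H(Y|X) = 0.5514 (all in nats)

Chain rule: H(X,Y) = H(X) + H(Y|X)

Left side — joint entropy directly:
H(X,Y) = -Σ p(x,y) log p(x,y) = 1.2130 nats

Right side — compute H(Y|X) from the conditional distributions:
P(X) = (5/8, 3/8), so H(X) = 0.6616 nats
H(Y|X) = Σ_x P(X=x) · H(Y|X=x):
  P(Y|X=0) = (1/5, 4/5), H(Y|X=0) = 0.5004, weight P(X=0) = 5/8
  P(Y|X=1) = (2/3, 1/3), H(Y|X=1) = 0.6365, weight P(X=1) = 3/8
H(Y|X) = 0.5514 nats

H(X) + H(Y|X) = 0.6616 + 0.5514 = 1.2130 nats

Both sides equal 1.2130 nats. ✓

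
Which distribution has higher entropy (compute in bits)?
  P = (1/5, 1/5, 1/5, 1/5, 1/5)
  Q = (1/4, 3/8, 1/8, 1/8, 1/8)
P

Computing entropies in bits:
H(P) = 2.3219
H(Q) = 2.1556

Distribution P has higher entropy.

Intuition: The distribution closer to uniform (more spread out) has higher entropy.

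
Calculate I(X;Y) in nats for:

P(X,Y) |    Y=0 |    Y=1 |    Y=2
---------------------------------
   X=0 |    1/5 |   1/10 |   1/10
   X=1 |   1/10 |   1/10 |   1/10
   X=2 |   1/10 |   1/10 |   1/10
0.0138 nats

Mutual information: I(X;Y) = H(X) + H(Y) - H(X,Y)

Marginals:
P(X) = (2/5, 3/10, 3/10), H(X) = 1.0889 nats
P(Y) = (2/5, 3/10, 3/10), H(Y) = 1.0889 nats

Joint entropy: H(X,Y) = 2.1640 nats

I(X;Y) = 1.0889 + 1.0889 - 2.1640 = 0.0138 nats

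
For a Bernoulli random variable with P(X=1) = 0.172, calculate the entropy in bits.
0.6623 bits

The binary entropy function is:
H(p) = -p log(p) - (1-p) log(1-p)

H(0.172) = -0.172 × log_2(0.172) - 0.828 × log_2(0.828)
H(0.172) = 0.6623 bits

Note: Binary entropy is maximized at p=0.5 (H=1 bit) and minimized at p=0 or p=1 (H=0).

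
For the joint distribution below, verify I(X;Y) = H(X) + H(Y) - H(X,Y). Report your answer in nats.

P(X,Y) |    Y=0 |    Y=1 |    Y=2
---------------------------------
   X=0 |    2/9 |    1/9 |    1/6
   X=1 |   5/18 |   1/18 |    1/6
I(X;Y) = 0.0125 nats

Mutual information has multiple equivalent forms:
- I(X;Y) = H(X) - H(X|Y)
- I(X;Y) = H(Y) - H(Y|X)
- I(X;Y) = H(X) + H(Y) - H(X,Y)

Computing all quantities:
H(X) = 0.6931, H(Y) = 1.0114, H(X,Y) = 1.6920
H(X|Y) = 0.6806, H(Y|X) = 0.9989

Verification:
H(X) - H(X|Y) = 0.6931 - 0.6806 = 0.0125
H(Y) - H(Y|X) = 1.0114 - 0.9989 = 0.0125
H(X) + H(Y) - H(X,Y) = 0.6931 + 1.0114 - 1.6920 = 0.0125

All forms give I(X;Y) = 0.0125 nats. ✓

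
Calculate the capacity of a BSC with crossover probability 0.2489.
0.1905 bits

For a binary symmetric channel (BSC) with error probability p:
Capacity C = 1 - H(p) bits per symbol

where H(p) = -p log₂(p) - (1-p) log₂(1-p) is the binary entropy function.

H(0.2489) = 0.8095 bits
C = 1 - 0.8095 = 0.1905 bits per symbol

This means we can reliably transmit up to 0.1905 bits of information per channel use.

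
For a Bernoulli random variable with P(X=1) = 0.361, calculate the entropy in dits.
0.2840 dits

The binary entropy function is:
H(p) = -p log(p) - (1-p) log(1-p)

H(0.361) = -0.361 × log_10(0.361) - 0.639 × log_10(0.639)
H(0.361) = 0.2840 dits

Note: Binary entropy is maximized at p=0.5 (H=1 bit) and minimized at p=0 or p=1 (H=0).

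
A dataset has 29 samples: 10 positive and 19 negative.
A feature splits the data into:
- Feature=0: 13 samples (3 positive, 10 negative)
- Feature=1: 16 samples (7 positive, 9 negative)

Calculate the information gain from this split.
0.0345 bits

Information Gain = H(Y) - H(Y|Feature)

Before split:
P(positive) = 10/29 = 0.3448
H(Y) = 0.9294 bits

After split:
Feature=0: H = 0.7793 bits (weight = 13/29)
Feature=1: H = 0.9887 bits (weight = 16/29)
H(Y|Feature) = (13/29)×0.7793 + (16/29)×0.9887 = 0.8949 bits

Information Gain = 0.9294 - 0.8949 = 0.0345 bits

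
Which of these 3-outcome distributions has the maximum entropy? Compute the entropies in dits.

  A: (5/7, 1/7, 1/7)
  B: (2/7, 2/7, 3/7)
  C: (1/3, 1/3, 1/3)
C

For a discrete distribution over n outcomes, entropy is maximized by the uniform distribution.

Computing entropies:
H(A) = 0.3458 dits
H(B) = 0.4686 dits
H(C) = 0.4771 dits

The uniform distribution (where all probabilities equal 1/3) achieves the maximum entropy of log_10(3) = 0.4771 dits.

Distribution C has the highest entropy.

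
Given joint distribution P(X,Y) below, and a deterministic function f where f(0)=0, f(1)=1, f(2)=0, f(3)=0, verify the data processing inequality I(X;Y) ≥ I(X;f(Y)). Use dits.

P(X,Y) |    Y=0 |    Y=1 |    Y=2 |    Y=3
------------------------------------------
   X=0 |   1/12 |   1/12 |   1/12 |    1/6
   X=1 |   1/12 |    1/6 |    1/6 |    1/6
I(X;Y) = 0.0062, I(X;f(Y)) = 0.0021, inequality holds: 0.0062 ≥ 0.0021

Data Processing Inequality: For any Markov chain X → Y → Z, we have I(X;Y) ≥ I(X;Z).

Here Z = f(Y) is a deterministic function of Y, forming X → Y → Z.

Original I(X;Y) = 0.0062 dits

After applying f:
P(X,Z) where Z=f(Y):
- P(X,Z=0) = P(X,Y=0) + P(X,Y=2) + P(X,Y=3)
- P(X,Z=1) = P(X,Y=1)

I(X;Z) = I(X;f(Y)) = 0.0021 dits

Verification: 0.0062 ≥ 0.0021 ✓

Information cannot be created by processing; the function f can only lose information about X.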